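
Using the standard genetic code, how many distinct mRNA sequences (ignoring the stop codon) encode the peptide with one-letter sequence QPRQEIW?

Gln: 2 codons.
Pro: 4 codons.
Arg: 6 codons.
Gln: 2 codons.
Glu: 2 codons.
Ile: 3 codons.
Trp: 1 codon.
2 × 4 × 6 × 2 × 2 × 3 × 1 = 576.

576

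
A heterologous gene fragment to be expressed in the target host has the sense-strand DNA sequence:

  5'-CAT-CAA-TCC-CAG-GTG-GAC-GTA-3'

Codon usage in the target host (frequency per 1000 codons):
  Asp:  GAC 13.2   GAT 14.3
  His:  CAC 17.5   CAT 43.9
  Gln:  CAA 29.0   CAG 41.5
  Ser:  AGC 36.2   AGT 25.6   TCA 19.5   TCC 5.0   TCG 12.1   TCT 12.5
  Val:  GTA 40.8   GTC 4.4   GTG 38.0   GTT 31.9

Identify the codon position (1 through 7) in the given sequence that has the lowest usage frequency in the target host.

3

Codon 1 CAT (His): 43.9 per 1000.
Codon 2 CAA (Gln): 29.0 per 1000.
Codon 3 TCC (Ser): 5.0 per 1000.
Codon 4 CAG (Gln): 41.5 per 1000.
Codon 5 GTG (Val): 38.0 per 1000.
Codon 6 GAC (Asp): 13.2 per 1000.
Codon 7 GTA (Val): 40.8 per 1000.
Lowest frequency is 5.0 at codon 3.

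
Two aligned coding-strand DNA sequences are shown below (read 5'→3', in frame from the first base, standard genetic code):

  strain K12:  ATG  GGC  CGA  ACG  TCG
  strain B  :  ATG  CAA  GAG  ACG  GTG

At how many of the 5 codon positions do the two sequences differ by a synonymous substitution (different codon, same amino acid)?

Codon 1: ATG Met / ATG Met — identical.
Codon 2: GGC Gly / CAA Gln — nonsynonymous.
Codon 3: CGA Arg / GAG Glu — nonsynonymous.
Codon 4: ACG Thr / ACG Thr — identical.
Codon 5: TCG Ser / GTG Val — nonsynonymous.
Synonymous differences: 0.

0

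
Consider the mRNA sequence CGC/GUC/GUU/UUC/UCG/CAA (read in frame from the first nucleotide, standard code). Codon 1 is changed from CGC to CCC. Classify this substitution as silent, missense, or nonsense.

Position 2 falls in codon 1: CGC → Arg.
After the substitution the codon is CCC → Pro.
Arg ≠ Pro, so this is a missense mutation.

missense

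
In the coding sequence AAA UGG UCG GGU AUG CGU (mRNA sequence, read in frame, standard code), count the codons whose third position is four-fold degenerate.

3

Codon 1 AAA (Lys): third position 2-fold.
Codon 2 UGG (Trp): third position 1-fold.
Codon 3 UCG (Ser): third position 4-fold.
Codon 4 GGU (Gly): third position 4-fold.
Codon 5 AUG (Met): third position 1-fold.
Codon 6 CGU (Arg): third position 4-fold.
Four-fold degenerate third positions: 3.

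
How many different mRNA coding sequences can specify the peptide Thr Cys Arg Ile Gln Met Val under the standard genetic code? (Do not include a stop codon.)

1152

Thr: 4 codons.
Cys: 2 codons.
Arg: 6 codons.
Ile: 3 codons.
Gln: 2 codons.
Met: 1 codon.
Val: 4 codons.
4 × 2 × 6 × 3 × 2 × 1 × 4 = 1152.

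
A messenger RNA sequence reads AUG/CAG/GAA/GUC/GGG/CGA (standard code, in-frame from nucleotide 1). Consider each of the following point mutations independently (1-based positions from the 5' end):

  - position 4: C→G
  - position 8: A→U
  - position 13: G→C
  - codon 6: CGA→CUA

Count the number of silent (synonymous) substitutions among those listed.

Codon 2: CAG (Gln) → GAG (Glu) — missense.
Codon 3: GAA (Glu) → GUA (Val) — missense.
Codon 5: GGG (Gly) → CGG (Arg) — missense.
Codon 6: CGA (Arg) → CUA (Leu) — missense.
Synonymous: 0 of 4.

0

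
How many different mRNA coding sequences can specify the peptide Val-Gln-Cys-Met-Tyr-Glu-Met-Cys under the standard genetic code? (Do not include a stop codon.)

Val: 4 codons.
Gln: 2 codons.
Cys: 2 codons.
Met: 1 codon.
Tyr: 2 codons.
Glu: 2 codons.
Met: 1 codon.
Cys: 2 codons.
4 × 2 × 2 × 1 × 2 × 2 × 1 × 2 = 128.

128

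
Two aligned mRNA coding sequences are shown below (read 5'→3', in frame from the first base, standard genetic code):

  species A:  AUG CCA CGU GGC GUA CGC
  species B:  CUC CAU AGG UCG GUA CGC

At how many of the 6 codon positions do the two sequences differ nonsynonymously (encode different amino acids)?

3

Codon 1: AUG Met / CUC Leu — nonsynonymous.
Codon 2: CCA Pro / CAU His — nonsynonymous.
Codon 3: CGU Arg / AGG Arg — synonymous.
Codon 4: GGC Gly / UCG Ser — nonsynonymous.
Codon 5: GUA Val / GUA Val — identical.
Codon 6: CGC Arg / CGC Arg — identical.
Nonsynonymous differences: 3.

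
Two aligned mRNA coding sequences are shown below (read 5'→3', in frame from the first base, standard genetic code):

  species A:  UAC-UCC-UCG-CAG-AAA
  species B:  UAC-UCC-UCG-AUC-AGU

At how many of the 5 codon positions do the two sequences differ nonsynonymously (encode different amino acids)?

Codon 1: UAC Tyr / UAC Tyr — identical.
Codon 2: UCC Ser / UCC Ser — identical.
Codon 3: UCG Ser / UCG Ser — identical.
Codon 4: CAG Gln / AUC Ile — nonsynonymous.
Codon 5: AAA Lys / AGU Ser — nonsynonymous.
Nonsynonymous differences: 2.

2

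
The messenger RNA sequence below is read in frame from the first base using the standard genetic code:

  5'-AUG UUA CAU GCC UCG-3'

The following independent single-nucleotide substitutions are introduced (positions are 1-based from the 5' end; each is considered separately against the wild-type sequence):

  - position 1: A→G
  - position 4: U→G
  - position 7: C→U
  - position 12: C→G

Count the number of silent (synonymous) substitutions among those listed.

1

Codon 1: AUG (Met) → GUG (Val) — missense.
Codon 2: UUA (Leu) → GUA (Val) — missense.
Codon 3: CAU (His) → UAU (Tyr) — missense.
Codon 4: GCC (Ala) → GCG (Ala) — synonymous.
Synonymous: 1 of 4.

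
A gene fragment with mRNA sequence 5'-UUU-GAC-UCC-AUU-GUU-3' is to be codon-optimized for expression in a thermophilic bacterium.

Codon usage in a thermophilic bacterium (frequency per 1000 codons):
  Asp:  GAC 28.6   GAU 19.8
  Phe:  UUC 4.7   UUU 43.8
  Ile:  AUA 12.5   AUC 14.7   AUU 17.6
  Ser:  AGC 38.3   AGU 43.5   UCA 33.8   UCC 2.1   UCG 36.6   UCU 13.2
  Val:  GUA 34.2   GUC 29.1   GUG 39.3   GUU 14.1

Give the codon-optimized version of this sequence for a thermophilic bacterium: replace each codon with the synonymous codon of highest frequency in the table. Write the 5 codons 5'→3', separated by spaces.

Codon 1 (Phe): best is UUU at 43.8.
Codon 2 (Asp): best is GAC at 28.6.
Codon 3 (Ser): best is AGU at 43.5.
Codon 4 (Ile): best is AUU at 17.6.
Codon 5 (Val): best is GUG at 39.3.

UUU GAC AGU AUU GUG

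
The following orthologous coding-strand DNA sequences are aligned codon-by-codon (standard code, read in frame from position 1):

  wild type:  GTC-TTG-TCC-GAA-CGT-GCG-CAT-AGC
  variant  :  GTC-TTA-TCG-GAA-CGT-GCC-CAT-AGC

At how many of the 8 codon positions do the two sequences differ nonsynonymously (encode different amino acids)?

0

Codon 1: GTC Val / GTC Val — identical.
Codon 2: TTG Leu / TTA Leu — synonymous.
Codon 3: TCC Ser / TCG Ser — synonymous.
Codon 4: GAA Glu / GAA Glu — identical.
Codon 5: CGT Arg / CGT Arg — identical.
Codon 6: GCG Ala / GCC Ala — synonymous.
Codon 7: CAT His / CAT His — identical.
Codon 8: AGC Ser / AGC Ser — identical.
Nonsynonymous differences: 0.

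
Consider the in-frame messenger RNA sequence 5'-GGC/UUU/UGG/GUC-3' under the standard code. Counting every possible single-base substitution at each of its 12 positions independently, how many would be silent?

7

Codon 1 (GGC, Gly): 3 synonymous substitutions.
Codon 2 (UUU, Phe): 1 synonymous substitution.
Codon 3 (UGG, Trp): 0 synonymous substitutions.
Codon 4 (GUC, Val): 3 synonymous substitutions.
Total: 3 + 1 + 0 + 3 = 7.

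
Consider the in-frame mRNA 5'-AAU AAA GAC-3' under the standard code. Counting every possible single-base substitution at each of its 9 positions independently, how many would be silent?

3

Codon 1 (AAU, Asn): 1 synonymous substitution.
Codon 2 (AAA, Lys): 1 synonymous substitution.
Codon 3 (GAC, Asp): 1 synonymous substitution.
Total: 1 + 1 + 1 = 3.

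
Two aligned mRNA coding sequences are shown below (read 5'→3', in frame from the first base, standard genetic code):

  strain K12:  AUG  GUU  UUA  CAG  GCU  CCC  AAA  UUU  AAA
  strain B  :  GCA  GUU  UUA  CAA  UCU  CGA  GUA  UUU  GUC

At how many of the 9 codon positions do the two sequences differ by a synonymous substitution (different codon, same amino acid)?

1

Codon 1: AUG Met / GCA Ala — nonsynonymous.
Codon 2: GUU Val / GUU Val — identical.
Codon 3: UUA Leu / UUA Leu — identical.
Codon 4: CAG Gln / CAA Gln — synonymous.
Codon 5: GCU Ala / UCU Ser — nonsynonymous.
Codon 6: CCC Pro / CGA Arg — nonsynonymous.
Codon 7: AAA Lys / GUA Val — nonsynonymous.
Codon 8: UUU Phe / UUU Phe — identical.
Codon 9: AAA Lys / GUC Val — nonsynonymous.
Synonymous differences: 1.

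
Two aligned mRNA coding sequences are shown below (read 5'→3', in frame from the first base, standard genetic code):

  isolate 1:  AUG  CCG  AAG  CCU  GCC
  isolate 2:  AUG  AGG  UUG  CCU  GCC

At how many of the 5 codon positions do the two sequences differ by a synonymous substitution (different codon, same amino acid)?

0

Codon 1: AUG Met / AUG Met — identical.
Codon 2: CCG Pro / AGG Arg — nonsynonymous.
Codon 3: AAG Lys / UUG Leu — nonsynonymous.
Codon 4: CCU Pro / CCU Pro — identical.
Codon 5: GCC Ala / GCC Ala — identical.
Synonymous differences: 0.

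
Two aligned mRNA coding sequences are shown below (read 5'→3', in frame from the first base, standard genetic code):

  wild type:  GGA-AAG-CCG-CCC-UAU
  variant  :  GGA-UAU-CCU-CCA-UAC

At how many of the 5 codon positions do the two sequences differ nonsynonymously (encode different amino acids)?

1

Codon 1: GGA Gly / GGA Gly — identical.
Codon 2: AAG Lys / UAU Tyr — nonsynonymous.
Codon 3: CCG Pro / CCU Pro — synonymous.
Codon 4: CCC Pro / CCA Pro — synonymous.
Codon 5: UAU Tyr / UAC Tyr — synonymous.
Nonsynonymous differences: 1.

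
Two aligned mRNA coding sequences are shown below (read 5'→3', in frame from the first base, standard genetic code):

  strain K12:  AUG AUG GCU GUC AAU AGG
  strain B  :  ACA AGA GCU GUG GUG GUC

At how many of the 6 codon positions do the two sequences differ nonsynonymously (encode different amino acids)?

Codon 1: AUG Met / ACA Thr — nonsynonymous.
Codon 2: AUG Met / AGA Arg — nonsynonymous.
Codon 3: GCU Ala / GCU Ala — identical.
Codon 4: GUC Val / GUG Val — synonymous.
Codon 5: AAU Asn / GUG Val — nonsynonymous.
Codon 6: AGG Arg / GUC Val — nonsynonymous.
Nonsynonymous differences: 4.

4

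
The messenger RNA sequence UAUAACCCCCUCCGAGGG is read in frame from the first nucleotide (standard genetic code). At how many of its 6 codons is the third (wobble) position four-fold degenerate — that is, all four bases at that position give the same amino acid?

Codon 1 UAU (Tyr): third position 2-fold.
Codon 2 AAC (Asn): third position 2-fold.
Codon 3 CCC (Pro): third position 4-fold.
Codon 4 CUC (Leu): third position 4-fold.
Codon 5 CGA (Arg): third position 4-fold.
Codon 6 GGG (Gly): third position 4-fold.
Four-fold degenerate third positions: 4.

4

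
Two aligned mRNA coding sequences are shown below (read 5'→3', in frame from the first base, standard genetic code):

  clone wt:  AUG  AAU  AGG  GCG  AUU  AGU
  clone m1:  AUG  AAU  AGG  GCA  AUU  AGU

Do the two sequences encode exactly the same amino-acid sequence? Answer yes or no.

yes

Codon 1: AUG Met / AUG Met — identical.
Codon 2: AAU Asn / AAU Asn — identical.
Codon 3: AGG Arg / AGG Arg — identical.
Codon 4: GCG Ala / GCA Ala — synonymous.
Codon 5: AUU Ile / AUU Ile — identical.
Codon 6: AGU Ser / AGU Ser — identical.
Nonsynonymous differences: 0 → same protein.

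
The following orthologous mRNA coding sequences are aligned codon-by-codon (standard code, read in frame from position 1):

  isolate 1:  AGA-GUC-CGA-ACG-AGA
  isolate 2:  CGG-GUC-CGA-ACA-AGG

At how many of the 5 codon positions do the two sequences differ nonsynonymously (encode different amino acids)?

0

Codon 1: AGA Arg / CGG Arg — synonymous.
Codon 2: GUC Val / GUC Val — identical.
Codon 3: CGA Arg / CGA Arg — identical.
Codon 4: ACG Thr / ACA Thr — synonymous.
Codon 5: AGA Arg / AGG Arg — synonymous.
Nonsynonymous differences: 0.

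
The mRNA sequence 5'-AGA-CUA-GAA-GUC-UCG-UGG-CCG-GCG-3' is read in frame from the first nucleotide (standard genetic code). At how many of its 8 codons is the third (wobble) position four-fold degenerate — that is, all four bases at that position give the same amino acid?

Codon 1 AGA (Arg): third position 2-fold.
Codon 2 CUA (Leu): third position 4-fold.
Codon 3 GAA (Glu): third position 2-fold.
Codon 4 GUC (Val): third position 4-fold.
Codon 5 UCG (Ser): third position 4-fold.
Codon 6 UGG (Trp): third position 1-fold.
Codon 7 CCG (Pro): third position 4-fold.
Codon 8 GCG (Ala): third position 4-fold.
Four-fold degenerate third positions: 5.

5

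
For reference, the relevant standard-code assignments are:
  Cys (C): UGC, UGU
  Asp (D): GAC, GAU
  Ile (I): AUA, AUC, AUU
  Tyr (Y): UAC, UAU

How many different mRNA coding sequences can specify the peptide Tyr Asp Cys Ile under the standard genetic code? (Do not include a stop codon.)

24

Tyr: 2 codons.
Asp: 2 codons.
Cys: 2 codons.
Ile: 3 codons.
2 × 2 × 2 × 3 = 24.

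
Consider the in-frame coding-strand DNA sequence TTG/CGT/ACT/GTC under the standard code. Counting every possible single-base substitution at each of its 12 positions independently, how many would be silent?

11

Codon 1 (TTG, Leu): 2 synonymous substitutions.
Codon 2 (CGT, Arg): 3 synonymous substitutions.
Codon 3 (ACT, Thr): 3 synonymous substitutions.
Codon 4 (GTC, Val): 3 synonymous substitutions.
Total: 2 + 3 + 3 + 3 = 11.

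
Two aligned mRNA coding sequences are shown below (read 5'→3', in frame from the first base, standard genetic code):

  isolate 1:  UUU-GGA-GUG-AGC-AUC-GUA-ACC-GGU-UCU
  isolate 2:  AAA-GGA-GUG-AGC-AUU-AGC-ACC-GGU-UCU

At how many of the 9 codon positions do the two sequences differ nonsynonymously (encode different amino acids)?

2

Codon 1: UUU Phe / AAA Lys — nonsynonymous.
Codon 2: GGA Gly / GGA Gly — identical.
Codon 3: GUG Val / GUG Val — identical.
Codon 4: AGC Ser / AGC Ser — identical.
Codon 5: AUC Ile / AUU Ile — synonymous.
Codon 6: GUA Val / AGC Ser — nonsynonymous.
Codon 7: ACC Thr / ACC Thr — identical.
Codon 8: GGU Gly / GGU Gly — identical.
Codon 9: UCU Ser / UCU Ser — identical.
Nonsynonymous differences: 2.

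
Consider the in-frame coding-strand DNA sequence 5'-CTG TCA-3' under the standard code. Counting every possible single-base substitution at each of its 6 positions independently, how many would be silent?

7

Codon 1 (CTG, Leu): 4 synonymous substitutions.
Codon 2 (TCA, Ser): 3 synonymous substitutions.
Total: 4 + 3 = 7.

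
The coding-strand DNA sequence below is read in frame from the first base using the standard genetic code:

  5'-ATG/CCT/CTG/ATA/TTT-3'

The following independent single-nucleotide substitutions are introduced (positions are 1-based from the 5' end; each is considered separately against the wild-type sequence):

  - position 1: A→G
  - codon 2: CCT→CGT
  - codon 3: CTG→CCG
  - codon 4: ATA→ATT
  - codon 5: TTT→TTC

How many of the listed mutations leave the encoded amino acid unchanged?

Codon 1: ATG (Met) → GTG (Val) — missense.
Codon 2: CCT (Pro) → CGT (Arg) — missense.
Codon 3: CTG (Leu) → CCG (Pro) — missense.
Codon 4: ATA (Ile) → ATT (Ile) — synonymous.
Codon 5: TTT (Phe) → TTC (Phe) — synonymous.
Synonymous: 2 of 5.

2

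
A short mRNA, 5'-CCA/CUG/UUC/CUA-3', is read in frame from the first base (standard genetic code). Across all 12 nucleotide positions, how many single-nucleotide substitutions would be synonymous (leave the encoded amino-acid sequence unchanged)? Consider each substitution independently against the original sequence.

Codon 1 (CCA, Pro): 3 synonymous substitutions.
Codon 2 (CUG, Leu): 4 synonymous substitutions.
Codon 3 (UUC, Phe): 1 synonymous substitution.
Codon 4 (CUA, Leu): 4 synonymous substitutions.
Total: 3 + 4 + 1 + 4 = 12.

12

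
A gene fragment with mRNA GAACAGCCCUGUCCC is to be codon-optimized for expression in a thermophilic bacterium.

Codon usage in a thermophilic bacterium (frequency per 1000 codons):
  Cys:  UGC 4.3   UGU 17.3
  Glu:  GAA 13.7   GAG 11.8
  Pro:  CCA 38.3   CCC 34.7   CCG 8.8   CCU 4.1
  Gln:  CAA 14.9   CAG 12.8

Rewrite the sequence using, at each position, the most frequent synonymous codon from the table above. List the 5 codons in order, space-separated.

GAA CAA CCA UGU CCA

Codon 1 (Glu): best is GAA at 13.7.
Codon 2 (Gln): best is CAA at 14.9.
Codon 3 (Pro): best is CCA at 38.3.
Codon 4 (Cys): best is UGU at 17.3.
Codon 5 (Pro): best is CCA at 38.3.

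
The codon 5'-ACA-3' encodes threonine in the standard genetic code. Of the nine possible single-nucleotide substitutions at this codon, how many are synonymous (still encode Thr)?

Position 1: none → 0 synonymous.
Position 2: none → 0 synonymous.
Position 3: ACU, ACC, ACG → 3 synonymous.
Total: 0 + 0 + 3 = 3.

3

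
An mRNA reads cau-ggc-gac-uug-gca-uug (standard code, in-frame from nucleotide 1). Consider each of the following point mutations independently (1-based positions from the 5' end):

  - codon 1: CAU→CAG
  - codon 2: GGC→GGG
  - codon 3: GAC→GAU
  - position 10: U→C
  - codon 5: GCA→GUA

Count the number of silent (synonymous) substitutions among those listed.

Codon 1: CAU (His) → CAG (Gln) — missense.
Codon 2: GGC (Gly) → GGG (Gly) — synonymous.
Codon 3: GAC (Asp) → GAU (Asp) — synonymous.
Codon 4: UUG (Leu) → CUG (Leu) — synonymous.
Codon 5: GCA (Ala) → GUA (Val) — missense.
Synonymous: 3 of 5.

3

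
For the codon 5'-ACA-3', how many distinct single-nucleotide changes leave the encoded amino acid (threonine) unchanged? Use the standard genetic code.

Position 1: none → 0 synonymous.
Position 2: none → 0 synonymous.
Position 3: ACT, ACC, ACG → 3 synonymous.
Total: 0 + 0 + 3 = 3.

3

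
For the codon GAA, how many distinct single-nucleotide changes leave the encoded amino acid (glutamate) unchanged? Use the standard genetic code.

Position 1: none → 0 synonymous.
Position 2: none → 0 synonymous.
Position 3: GAG → 1 synonymous.
Total: 0 + 0 + 1 = 1.

1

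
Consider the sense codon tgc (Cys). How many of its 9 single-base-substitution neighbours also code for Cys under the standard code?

1

Position 1: none → 0 synonymous.
Position 2: none → 0 synonymous.
Position 3: TGT → 1 synonymous.
Total: 0 + 0 + 1 = 1.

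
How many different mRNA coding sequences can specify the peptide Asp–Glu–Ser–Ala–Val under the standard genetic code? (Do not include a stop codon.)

384

Asp: 2 codons.
Glu: 2 codons.
Ser: 6 codons.
Ala: 4 codons.
Val: 4 codons.
2 × 2 × 6 × 4 × 4 = 384.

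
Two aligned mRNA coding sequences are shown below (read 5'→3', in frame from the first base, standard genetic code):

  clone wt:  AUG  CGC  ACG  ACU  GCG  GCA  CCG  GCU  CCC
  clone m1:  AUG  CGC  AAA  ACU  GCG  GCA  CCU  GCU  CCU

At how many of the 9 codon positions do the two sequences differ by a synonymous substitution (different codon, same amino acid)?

Codon 1: AUG Met / AUG Met — identical.
Codon 2: CGC Arg / CGC Arg — identical.
Codon 3: ACG Thr / AAA Lys — nonsynonymous.
Codon 4: ACU Thr / ACU Thr — identical.
Codon 5: GCG Ala / GCG Ala — identical.
Codon 6: GCA Ala / GCA Ala — identical.
Codon 7: CCG Pro / CCU Pro — synonymous.
Codon 8: GCU Ala / GCU Ala — identical.
Codon 9: CCC Pro / CCU Pro — synonymous.
Synonymous differences: 2.

2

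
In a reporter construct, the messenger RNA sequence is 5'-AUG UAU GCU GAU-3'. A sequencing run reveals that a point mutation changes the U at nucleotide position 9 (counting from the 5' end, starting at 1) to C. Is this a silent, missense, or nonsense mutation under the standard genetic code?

Position 9 falls in codon 3: GCU → Ala.
After the substitution the codon is GCC → Ala.
Both encode Ala, so the change is synonymous.

silent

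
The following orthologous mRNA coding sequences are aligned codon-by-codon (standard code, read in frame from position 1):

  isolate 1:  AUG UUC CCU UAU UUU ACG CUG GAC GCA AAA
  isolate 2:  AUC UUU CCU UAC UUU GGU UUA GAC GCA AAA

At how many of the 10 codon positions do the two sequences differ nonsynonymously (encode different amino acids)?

2

Codon 1: AUG Met / AUC Ile — nonsynonymous.
Codon 2: UUC Phe / UUU Phe — synonymous.
Codon 3: CCU Pro / CCU Pro — identical.
Codon 4: UAU Tyr / UAC Tyr — synonymous.
Codon 5: UUU Phe / UUU Phe — identical.
Codon 6: ACG Thr / GGU Gly — nonsynonymous.
Codon 7: CUG Leu / UUA Leu — synonymous.
Codon 8: GAC Asp / GAC Asp — identical.
Codon 9: GCA Ala / GCA Ala — identical.
Codon 10: AAA Lys / AAA Lys — identical.
Nonsynonymous differences: 2.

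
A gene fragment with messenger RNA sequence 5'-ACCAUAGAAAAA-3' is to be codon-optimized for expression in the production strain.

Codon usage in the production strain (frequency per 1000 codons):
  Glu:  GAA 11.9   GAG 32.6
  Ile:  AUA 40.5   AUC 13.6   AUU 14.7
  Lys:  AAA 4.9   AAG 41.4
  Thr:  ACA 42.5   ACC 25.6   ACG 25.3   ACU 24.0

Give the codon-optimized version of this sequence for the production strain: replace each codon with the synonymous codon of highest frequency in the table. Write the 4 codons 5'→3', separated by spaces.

ACA AUA GAG AAG

Codon 1 (Thr): best is ACA at 42.5.
Codon 2 (Ile): best is AUA at 40.5.
Codon 3 (Glu): best is GAG at 32.6.
Codon 4 (Lys): best is AAG at 41.4.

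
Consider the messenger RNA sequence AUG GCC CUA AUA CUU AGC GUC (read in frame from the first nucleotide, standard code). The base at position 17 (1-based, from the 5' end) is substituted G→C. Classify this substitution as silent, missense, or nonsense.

Position 17 falls in codon 6: AGC → Ser.
After the substitution the codon is ACC → Thr.
Ser ≠ Thr, so this is a missense mutation.

missense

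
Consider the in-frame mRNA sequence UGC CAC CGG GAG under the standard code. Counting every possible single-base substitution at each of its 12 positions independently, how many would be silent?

Codon 1 (UGC, Cys): 1 synonymous substitution.
Codon 2 (CAC, His): 1 synonymous substitution.
Codon 3 (CGG, Arg): 4 synonymous substitutions.
Codon 4 (GAG, Glu): 1 synonymous substitution.
Total: 1 + 1 + 4 + 1 = 7.

7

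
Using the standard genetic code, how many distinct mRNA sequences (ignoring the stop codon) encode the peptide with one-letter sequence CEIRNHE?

576

Cys: 2 codons.
Glu: 2 codons.
Ile: 3 codons.
Arg: 6 codons.
Asn: 2 codons.
His: 2 codons.
Glu: 2 codons.
2 × 2 × 3 × 6 × 2 × 2 × 2 = 576.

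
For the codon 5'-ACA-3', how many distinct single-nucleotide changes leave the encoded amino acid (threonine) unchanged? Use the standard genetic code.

3

Position 1: none → 0 synonymous.
Position 2: none → 0 synonymous.
Position 3: ACU, ACC, ACG → 3 synonymous.
Total: 0 + 0 + 3 = 3.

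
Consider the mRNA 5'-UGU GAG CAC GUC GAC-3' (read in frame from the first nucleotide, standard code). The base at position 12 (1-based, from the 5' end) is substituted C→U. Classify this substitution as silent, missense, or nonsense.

Position 12 falls in codon 4: GUC → Val.
After the substitution the codon is GUU → Val.
Both encode Val, so the change is synonymous.

silent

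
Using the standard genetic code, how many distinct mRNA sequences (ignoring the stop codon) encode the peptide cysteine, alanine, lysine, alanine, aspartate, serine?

768

Cys: 2 codons.
Ala: 4 codons.
Lys: 2 codons.
Ala: 4 codons.
Asp: 2 codons.
Ser: 6 codons.
2 × 4 × 2 × 4 × 2 × 6 = 768.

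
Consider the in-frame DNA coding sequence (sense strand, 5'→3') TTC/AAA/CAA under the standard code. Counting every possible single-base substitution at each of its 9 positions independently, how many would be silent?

3

Codon 1 (TTC, Phe): 1 synonymous substitution.
Codon 2 (AAA, Lys): 1 synonymous substitution.
Codon 3 (CAA, Gln): 1 synonymous substitution.
Total: 1 + 1 + 1 = 3.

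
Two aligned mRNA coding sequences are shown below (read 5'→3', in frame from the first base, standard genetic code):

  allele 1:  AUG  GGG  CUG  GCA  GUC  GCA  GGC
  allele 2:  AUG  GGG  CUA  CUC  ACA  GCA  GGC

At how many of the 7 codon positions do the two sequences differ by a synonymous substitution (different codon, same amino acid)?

1

Codon 1: AUG Met / AUG Met — identical.
Codon 2: GGG Gly / GGG Gly — identical.
Codon 3: CUG Leu / CUA Leu — synonymous.
Codon 4: GCA Ala / CUC Leu — nonsynonymous.
Codon 5: GUC Val / ACA Thr — nonsynonymous.
Codon 6: GCA Ala / GCA Ala — identical.
Codon 7: GGC Gly / GGC Gly — identical.
Synonymous differences: 1.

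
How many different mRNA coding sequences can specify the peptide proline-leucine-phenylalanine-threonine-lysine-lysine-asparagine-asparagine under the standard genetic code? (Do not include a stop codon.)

Pro: 4 codons.
Leu: 6 codons.
Phe: 2 codons.
Thr: 4 codons.
Lys: 2 codons.
Lys: 2 codons.
Asn: 2 codons.
Asn: 2 codons.
4 × 6 × 2 × 4 × 2 × 2 × 2 × 2 = 3072.

3072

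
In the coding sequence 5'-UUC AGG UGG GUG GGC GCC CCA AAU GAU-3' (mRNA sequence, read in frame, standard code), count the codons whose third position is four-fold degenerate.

4

Codon 1 UUC (Phe): third position 2-fold.
Codon 2 AGG (Arg): third position 2-fold.
Codon 3 UGG (Trp): third position 1-fold.
Codon 4 GUG (Val): third position 4-fold.
Codon 5 GGC (Gly): third position 4-fold.
Codon 6 GCC (Ala): third position 4-fold.
Codon 7 CCA (Pro): third position 4-fold.
Codon 8 AAU (Asn): third position 2-fold.
Codon 9 GAU (Asp): third position 2-fold.
Four-fold degenerate third positions: 4.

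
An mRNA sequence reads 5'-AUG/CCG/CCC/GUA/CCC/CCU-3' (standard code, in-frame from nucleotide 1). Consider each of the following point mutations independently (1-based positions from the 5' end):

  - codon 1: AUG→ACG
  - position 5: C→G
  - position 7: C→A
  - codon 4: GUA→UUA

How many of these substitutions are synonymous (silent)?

Codon 1: AUG (Met) → ACG (Thr) — missense.
Codon 2: CCG (Pro) → CGG (Arg) — missense.
Codon 3: CCC (Pro) → ACC (Thr) — missense.
Codon 4: GUA (Val) → UUA (Leu) — missense.
Synonymous: 0 of 4.

0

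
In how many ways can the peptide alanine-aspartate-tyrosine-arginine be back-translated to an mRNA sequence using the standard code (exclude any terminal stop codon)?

96

Ala: 4 codons.
Asp: 2 codons.
Tyr: 2 codons.
Arg: 6 codons.
4 × 2 × 2 × 6 = 96.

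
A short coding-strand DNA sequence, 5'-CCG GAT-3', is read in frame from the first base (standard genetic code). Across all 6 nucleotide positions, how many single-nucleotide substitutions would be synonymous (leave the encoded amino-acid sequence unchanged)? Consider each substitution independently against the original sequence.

4

Codon 1 (CCG, Pro): 3 synonymous substitutions.
Codon 2 (GAT, Asp): 1 synonymous substitution.
Total: 3 + 1 = 4.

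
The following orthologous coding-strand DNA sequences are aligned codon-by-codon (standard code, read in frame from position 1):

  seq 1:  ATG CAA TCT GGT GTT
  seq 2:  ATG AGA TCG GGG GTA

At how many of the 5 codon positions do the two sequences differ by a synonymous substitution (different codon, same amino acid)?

Codon 1: ATG Met / ATG Met — identical.
Codon 2: CAA Gln / AGA Arg — nonsynonymous.
Codon 3: TCT Ser / TCG Ser — synonymous.
Codon 4: GGT Gly / GGG Gly — synonymous.
Codon 5: GTT Val / GTA Val — synonymous.
Synonymous differences: 3.

3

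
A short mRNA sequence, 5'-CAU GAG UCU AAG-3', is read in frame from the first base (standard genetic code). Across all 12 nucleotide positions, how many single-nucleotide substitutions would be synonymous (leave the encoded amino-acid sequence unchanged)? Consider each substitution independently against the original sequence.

Codon 1 (CAU, His): 1 synonymous substitution.
Codon 2 (GAG, Glu): 1 synonymous substitution.
Codon 3 (UCU, Ser): 3 synonymous substitutions.
Codon 4 (AAG, Lys): 1 synonymous substitution.
Total: 1 + 1 + 3 + 1 = 6.

6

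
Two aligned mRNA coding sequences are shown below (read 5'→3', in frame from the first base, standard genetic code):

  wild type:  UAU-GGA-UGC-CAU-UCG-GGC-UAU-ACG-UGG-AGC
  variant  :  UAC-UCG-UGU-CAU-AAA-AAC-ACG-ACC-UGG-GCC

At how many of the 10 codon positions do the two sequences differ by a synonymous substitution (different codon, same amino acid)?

Codon 1: UAU Tyr / UAC Tyr — synonymous.
Codon 2: GGA Gly / UCG Ser — nonsynonymous.
Codon 3: UGC Cys / UGU Cys — synonymous.
Codon 4: CAU His / CAU His — identical.
Codon 5: UCG Ser / AAA Lys — nonsynonymous.
Codon 6: GGC Gly / AAC Asn — nonsynonymous.
Codon 7: UAU Tyr / ACG Thr — nonsynonymous.
Codon 8: ACG Thr / ACC Thr — synonymous.
Codon 9: UGG Trp / UGG Trp — identical.
Codon 10: AGC Ser / GCC Ala — nonsynonymous.
Synonymous differences: 3.

3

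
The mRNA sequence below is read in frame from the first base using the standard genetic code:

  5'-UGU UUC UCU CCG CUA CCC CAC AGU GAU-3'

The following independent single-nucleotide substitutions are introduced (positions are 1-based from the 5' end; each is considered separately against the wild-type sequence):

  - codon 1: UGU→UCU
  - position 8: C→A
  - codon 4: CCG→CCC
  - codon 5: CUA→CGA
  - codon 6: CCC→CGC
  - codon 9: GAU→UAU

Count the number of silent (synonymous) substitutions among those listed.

1

Codon 1: UGU (Cys) → UCU (Ser) — missense.
Codon 3: UCU (Ser) → UAU (Tyr) — missense.
Codon 4: CCG (Pro) → CCC (Pro) — synonymous.
Codon 5: CUA (Leu) → CGA (Arg) — missense.
Codon 6: CCC (Pro) → CGC (Arg) — missense.
Codon 9: GAU (Asp) → UAU (Tyr) — missense.
Synonymous: 1 of 6.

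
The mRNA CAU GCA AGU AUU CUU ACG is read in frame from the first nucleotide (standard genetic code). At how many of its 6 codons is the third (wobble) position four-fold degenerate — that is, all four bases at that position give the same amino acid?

3

Codon 1 CAU (His): third position 2-fold.
Codon 2 GCA (Ala): third position 4-fold.
Codon 3 AGU (Ser): third position 2-fold.
Codon 4 AUU (Ile): third position 3-fold.
Codon 5 CUU (Leu): third position 4-fold.
Codon 6 ACG (Thr): third position 4-fold.
Four-fold degenerate third positions: 3.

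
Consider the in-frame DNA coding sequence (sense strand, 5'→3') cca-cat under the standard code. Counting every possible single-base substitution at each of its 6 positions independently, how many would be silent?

Codon 1 (CCA, Pro): 3 synonymous substitutions.
Codon 2 (CAT, His): 1 synonymous substitution.
Total: 3 + 1 = 4.

4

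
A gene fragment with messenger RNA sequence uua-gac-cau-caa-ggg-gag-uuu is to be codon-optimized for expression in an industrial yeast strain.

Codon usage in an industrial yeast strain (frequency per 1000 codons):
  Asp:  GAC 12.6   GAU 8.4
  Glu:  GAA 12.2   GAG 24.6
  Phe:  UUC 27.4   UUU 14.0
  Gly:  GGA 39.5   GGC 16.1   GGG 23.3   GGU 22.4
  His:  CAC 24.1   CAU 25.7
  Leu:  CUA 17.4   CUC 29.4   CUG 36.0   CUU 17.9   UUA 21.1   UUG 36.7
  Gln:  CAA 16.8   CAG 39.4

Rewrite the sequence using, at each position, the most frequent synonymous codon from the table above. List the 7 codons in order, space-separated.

Codon 1 (Leu): best is UUG at 36.7.
Codon 2 (Asp): best is GAC at 12.6.
Codon 3 (His): best is CAU at 25.7.
Codon 4 (Gln): best is CAG at 39.4.
Codon 5 (Gly): best is GGA at 39.5.
Codon 6 (Glu): best is GAG at 24.6.
Codon 7 (Phe): best is UUC at 27.4.

UUG GAC CAU CAG GGA GAG UUC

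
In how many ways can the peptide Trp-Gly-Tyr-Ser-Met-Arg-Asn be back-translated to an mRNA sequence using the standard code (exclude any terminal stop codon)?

Trp: 1 codon.
Gly: 4 codons.
Tyr: 2 codons.
Ser: 6 codons.
Met: 1 codon.
Arg: 6 codons.
Asn: 2 codons.
1 × 4 × 2 × 6 × 1 × 6 × 2 = 576.

576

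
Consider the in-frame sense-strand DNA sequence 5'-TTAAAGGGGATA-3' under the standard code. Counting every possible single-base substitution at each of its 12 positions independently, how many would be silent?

Codon 1 (TTA, Leu): 2 synonymous substitutions.
Codon 2 (AAG, Lys): 1 synonymous substitution.
Codon 3 (GGG, Gly): 3 synonymous substitutions.
Codon 4 (ATA, Ile): 2 synonymous substitutions.
Total: 2 + 1 + 3 + 2 = 8.

8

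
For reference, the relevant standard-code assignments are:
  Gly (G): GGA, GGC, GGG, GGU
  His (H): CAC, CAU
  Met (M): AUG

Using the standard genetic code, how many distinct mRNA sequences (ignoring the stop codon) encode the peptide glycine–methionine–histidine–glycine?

Gly: 4 codons.
Met: 1 codon.
His: 2 codons.
Gly: 4 codons.
4 × 1 × 2 × 4 = 32.

32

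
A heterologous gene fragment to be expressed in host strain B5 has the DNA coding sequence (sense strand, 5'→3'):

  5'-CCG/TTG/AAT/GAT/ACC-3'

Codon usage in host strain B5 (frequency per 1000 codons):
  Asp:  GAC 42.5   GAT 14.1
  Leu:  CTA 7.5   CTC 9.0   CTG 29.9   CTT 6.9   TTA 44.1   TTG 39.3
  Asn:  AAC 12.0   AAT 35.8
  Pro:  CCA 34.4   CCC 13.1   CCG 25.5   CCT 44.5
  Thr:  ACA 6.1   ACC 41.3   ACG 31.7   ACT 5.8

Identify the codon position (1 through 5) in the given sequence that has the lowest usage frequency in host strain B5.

4

Codon 1 CCG (Pro): 25.5 per 1000.
Codon 2 TTG (Leu): 39.3 per 1000.
Codon 3 AAT (Asn): 35.8 per 1000.
Codon 4 GAT (Asp): 14.1 per 1000.
Codon 5 ACC (Thr): 41.3 per 1000.
Lowest frequency is 14.1 at codon 4.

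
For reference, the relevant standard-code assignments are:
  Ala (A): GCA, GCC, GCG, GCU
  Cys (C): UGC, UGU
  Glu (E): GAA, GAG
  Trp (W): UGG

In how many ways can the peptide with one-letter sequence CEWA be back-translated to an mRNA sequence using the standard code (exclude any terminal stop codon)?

16

Cys: 2 codons.
Glu: 2 codons.
Trp: 1 codon.
Ala: 4 codons.
2 × 2 × 1 × 4 = 16.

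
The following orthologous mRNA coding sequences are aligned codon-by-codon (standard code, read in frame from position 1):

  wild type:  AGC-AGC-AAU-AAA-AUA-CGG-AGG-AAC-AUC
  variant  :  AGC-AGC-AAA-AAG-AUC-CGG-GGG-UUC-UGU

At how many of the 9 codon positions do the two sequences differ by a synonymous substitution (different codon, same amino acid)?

2

Codon 1: AGC Ser / AGC Ser — identical.
Codon 2: AGC Ser / AGC Ser — identical.
Codon 3: AAU Asn / AAA Lys — nonsynonymous.
Codon 4: AAA Lys / AAG Lys — synonymous.
Codon 5: AUA Ile / AUC Ile — synonymous.
Codon 6: CGG Arg / CGG Arg — identical.
Codon 7: AGG Arg / GGG Gly — nonsynonymous.
Codon 8: AAC Asn / UUC Phe — nonsynonymous.
Codon 9: AUC Ile / UGU Cys — nonsynonymous.
Synonymous differences: 2.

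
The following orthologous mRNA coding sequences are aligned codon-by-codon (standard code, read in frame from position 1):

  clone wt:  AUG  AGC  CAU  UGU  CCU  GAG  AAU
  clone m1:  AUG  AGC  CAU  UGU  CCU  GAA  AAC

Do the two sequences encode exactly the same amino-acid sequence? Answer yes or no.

Codon 1: AUG Met / AUG Met — identical.
Codon 2: AGC Ser / AGC Ser — identical.
Codon 3: CAU His / CAU His — identical.
Codon 4: UGU Cys / UGU Cys — identical.
Codon 5: CCU Pro / CCU Pro — identical.
Codon 6: GAG Glu / GAA Glu — synonymous.
Codon 7: AAU Asn / AAC Asn — synonymous.
Nonsynonymous differences: 0 → same protein.

yes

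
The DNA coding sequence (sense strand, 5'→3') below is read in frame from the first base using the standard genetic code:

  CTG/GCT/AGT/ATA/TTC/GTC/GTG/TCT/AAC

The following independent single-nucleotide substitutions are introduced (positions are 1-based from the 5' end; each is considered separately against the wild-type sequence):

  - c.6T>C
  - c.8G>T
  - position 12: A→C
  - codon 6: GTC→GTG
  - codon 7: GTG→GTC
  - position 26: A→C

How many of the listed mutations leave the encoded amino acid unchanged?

4

Codon 2: GCT (Ala) → GCC (Ala) — synonymous.
Codon 3: AGT (Ser) → ATT (Ile) — missense.
Codon 4: ATA (Ile) → ATC (Ile) — synonymous.
Codon 6: GTC (Val) → GTG (Val) — synonymous.
Codon 7: GTG (Val) → GTC (Val) — synonymous.
Codon 9: AAC (Asn) → ACC (Thr) — missense.
Synonymous: 4 of 6.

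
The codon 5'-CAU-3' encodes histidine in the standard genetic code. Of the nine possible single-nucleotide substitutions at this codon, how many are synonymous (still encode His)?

Position 1: none → 0 synonymous.
Position 2: none → 0 synonymous.
Position 3: CAC → 1 synonymous.
Total: 0 + 0 + 1 = 1.

1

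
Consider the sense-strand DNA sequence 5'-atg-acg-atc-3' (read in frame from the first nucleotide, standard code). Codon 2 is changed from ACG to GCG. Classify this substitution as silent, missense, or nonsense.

Position 4 falls in codon 2: ACG → Thr.
After the substitution the codon is GCG → Ala.
Thr ≠ Ala, so this is a missense mutation.

missense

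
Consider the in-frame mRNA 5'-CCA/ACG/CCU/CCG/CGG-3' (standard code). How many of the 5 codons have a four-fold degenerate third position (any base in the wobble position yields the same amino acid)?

5

Codon 1 CCA (Pro): third position 4-fold.
Codon 2 ACG (Thr): third position 4-fold.
Codon 3 CCU (Pro): third position 4-fold.
Codon 4 CCG (Pro): third position 4-fold.
Codon 5 CGG (Arg): third position 4-fold.
Four-fold degenerate third positions: 5.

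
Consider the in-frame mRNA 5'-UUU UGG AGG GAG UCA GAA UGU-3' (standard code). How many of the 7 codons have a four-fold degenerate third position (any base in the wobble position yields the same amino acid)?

1

Codon 1 UUU (Phe): third position 2-fold.
Codon 2 UGG (Trp): third position 1-fold.
Codon 3 AGG (Arg): third position 2-fold.
Codon 4 GAG (Glu): third position 2-fold.
Codon 5 UCA (Ser): third position 4-fold.
Codon 6 GAA (Glu): third position 2-fold.
Codon 7 UGU (Cys): third position 2-fold.
Four-fold degenerate third positions: 1.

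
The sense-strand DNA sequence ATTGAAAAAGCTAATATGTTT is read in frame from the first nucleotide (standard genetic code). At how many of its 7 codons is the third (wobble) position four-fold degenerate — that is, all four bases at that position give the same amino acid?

1

Codon 1 ATT (Ile): third position 3-fold.
Codon 2 GAA (Glu): third position 2-fold.
Codon 3 AAA (Lys): third position 2-fold.
Codon 4 GCT (Ala): third position 4-fold.
Codon 5 AAT (Asn): third position 2-fold.
Codon 6 ATG (Met): third position 1-fold.
Codon 7 TTT (Phe): third position 2-fold.
Four-fold degenerate third positions: 1.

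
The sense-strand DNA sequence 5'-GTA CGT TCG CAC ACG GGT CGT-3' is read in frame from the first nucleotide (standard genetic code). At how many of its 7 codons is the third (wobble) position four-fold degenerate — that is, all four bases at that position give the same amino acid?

6

Codon 1 GTA (Val): third position 4-fold.
Codon 2 CGT (Arg): third position 4-fold.
Codon 3 TCG (Ser): third position 4-fold.
Codon 4 CAC (His): third position 2-fold.
Codon 5 ACG (Thr): third position 4-fold.
Codon 6 GGT (Gly): third position 4-fold.
Codon 7 CGT (Arg): third position 4-fold.
Four-fold degenerate third positions: 6.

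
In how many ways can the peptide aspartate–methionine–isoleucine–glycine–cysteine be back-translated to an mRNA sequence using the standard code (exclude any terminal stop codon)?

48

Asp: 2 codons.
Met: 1 codon.
Ile: 3 codons.
Gly: 4 codons.
Cys: 2 codons.
2 × 1 × 3 × 4 × 2 = 48.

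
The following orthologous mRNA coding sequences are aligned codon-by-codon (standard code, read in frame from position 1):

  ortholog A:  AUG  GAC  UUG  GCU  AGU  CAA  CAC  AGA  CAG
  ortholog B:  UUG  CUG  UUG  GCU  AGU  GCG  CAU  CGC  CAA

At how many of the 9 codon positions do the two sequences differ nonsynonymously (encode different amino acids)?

3

Codon 1: AUG Met / UUG Leu — nonsynonymous.
Codon 2: GAC Asp / CUG Leu — nonsynonymous.
Codon 3: UUG Leu / UUG Leu — identical.
Codon 4: GCU Ala / GCU Ala — identical.
Codon 5: AGU Ser / AGU Ser — identical.
Codon 6: CAA Gln / GCG Ala — nonsynonymous.
Codon 7: CAC His / CAU His — synonymous.
Codon 8: AGA Arg / CGC Arg — synonymous.
Codon 9: CAG Gln / CAA Gln — synonymous.
Nonsynonymous differences: 3.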